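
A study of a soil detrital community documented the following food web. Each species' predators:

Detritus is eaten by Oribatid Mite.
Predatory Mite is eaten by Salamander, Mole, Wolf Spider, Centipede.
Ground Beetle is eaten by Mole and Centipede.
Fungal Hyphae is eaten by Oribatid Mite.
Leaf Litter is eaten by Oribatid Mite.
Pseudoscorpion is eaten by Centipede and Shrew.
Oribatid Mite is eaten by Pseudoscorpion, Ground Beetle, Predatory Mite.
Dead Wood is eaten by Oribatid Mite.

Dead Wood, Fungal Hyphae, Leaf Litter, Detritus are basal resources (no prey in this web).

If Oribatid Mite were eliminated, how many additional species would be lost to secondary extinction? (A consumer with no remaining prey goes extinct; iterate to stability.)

8

Remove Oribatid Mite.
Round 1: Predatory Mite (all prey gone), Ground Beetle (all prey gone), Pseudoscorpion (all prey gone) → extinct.
Round 2: Shrew (all prey gone), Centipede (all prey gone), Mole (all prey gone), Salamander (all prey gone), Wolf Spider (all prey gone) → extinct.
No further losses. Total secondary extinctions: 8.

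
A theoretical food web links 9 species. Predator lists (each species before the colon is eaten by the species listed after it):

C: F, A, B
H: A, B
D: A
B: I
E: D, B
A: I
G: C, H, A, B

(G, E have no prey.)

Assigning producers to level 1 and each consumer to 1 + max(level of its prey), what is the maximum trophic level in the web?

4

Producers (level 1): G, E.
G → C → A → I gives I level 4.
No species has a prey at level 4, so no species reaches level 5.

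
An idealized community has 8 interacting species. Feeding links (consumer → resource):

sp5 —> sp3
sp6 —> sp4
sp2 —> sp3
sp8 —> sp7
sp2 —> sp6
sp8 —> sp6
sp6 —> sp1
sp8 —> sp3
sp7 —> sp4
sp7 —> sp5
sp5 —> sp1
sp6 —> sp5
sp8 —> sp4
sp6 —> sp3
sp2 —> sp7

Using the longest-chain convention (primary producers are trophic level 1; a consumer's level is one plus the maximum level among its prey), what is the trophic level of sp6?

sp1 is a producer → level 1.
sp5 eats sp1 (level 1); other prey at levels: sp3 1 → level 2.
sp6 eats sp5 (level 2); other prey at levels: sp1 1, sp4 1, sp3 1 → level 3.

Trophic level 3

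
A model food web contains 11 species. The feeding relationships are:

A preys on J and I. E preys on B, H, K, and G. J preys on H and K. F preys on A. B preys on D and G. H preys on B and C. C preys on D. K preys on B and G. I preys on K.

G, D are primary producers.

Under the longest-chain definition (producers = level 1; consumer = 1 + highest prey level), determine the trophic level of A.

G is a producer → level 1.
B eats G (level 1); other prey at levels: D 1 → level 2.
H eats B (level 2); other prey at levels: C 2 → level 3.
J eats H (level 3); other prey at levels: K 3 → level 4.
A eats J (level 4); other prey at levels: I 4 → level 5.

Trophic level 5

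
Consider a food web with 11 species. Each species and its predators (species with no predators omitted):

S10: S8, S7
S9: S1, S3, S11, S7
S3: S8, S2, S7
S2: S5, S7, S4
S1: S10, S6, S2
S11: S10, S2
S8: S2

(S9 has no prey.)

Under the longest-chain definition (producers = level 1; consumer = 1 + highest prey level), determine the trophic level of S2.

Trophic level 5

S9 is a producer → level 1.
S1 eats S9 → level 2.
S10 eats S1 (level 2); other prey at levels: S11 2 → level 3.
S8 eats S10 (level 3); other prey at levels: S3 2 → level 4.
S2 eats S8 (level 4); other prey at levels: S1 2, S3 2, S11 2 → level 5.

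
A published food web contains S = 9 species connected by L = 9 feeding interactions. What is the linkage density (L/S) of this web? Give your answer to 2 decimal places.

There are L = 9 links among S = 9 species.
L/S = 9/9 = 1.0000 ≈ 1.00.

L/S = 1.00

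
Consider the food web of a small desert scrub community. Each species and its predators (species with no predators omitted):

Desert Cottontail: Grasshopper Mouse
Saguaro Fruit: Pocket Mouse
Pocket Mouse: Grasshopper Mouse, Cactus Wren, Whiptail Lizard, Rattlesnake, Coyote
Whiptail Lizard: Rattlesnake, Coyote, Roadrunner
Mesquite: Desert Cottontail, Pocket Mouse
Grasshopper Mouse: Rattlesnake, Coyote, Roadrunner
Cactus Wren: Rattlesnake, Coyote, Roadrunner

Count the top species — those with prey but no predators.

3

Top species (has prey, but nothing eats it): Rattlesnake, Coyote, Roadrunner.
Count: 3.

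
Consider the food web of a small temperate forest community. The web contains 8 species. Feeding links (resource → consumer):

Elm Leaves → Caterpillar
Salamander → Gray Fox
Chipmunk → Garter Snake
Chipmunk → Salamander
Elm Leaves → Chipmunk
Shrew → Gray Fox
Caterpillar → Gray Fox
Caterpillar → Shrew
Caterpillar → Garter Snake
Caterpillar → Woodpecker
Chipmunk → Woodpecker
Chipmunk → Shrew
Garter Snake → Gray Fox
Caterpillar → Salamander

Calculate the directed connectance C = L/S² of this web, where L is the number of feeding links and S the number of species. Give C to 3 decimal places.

C = 0.219

The web has S = 8 species and L = 14 feeding links.
C = L / S² = 14 / 64 = 0.2188 ≈ 0.219.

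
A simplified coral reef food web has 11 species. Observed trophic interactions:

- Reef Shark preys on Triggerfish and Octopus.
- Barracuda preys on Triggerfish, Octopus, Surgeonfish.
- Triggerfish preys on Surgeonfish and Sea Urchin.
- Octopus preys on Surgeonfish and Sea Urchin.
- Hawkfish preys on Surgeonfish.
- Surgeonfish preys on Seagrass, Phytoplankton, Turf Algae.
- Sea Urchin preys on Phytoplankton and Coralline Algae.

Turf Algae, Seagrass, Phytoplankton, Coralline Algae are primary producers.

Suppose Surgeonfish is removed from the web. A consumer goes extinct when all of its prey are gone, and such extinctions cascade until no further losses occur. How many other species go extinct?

1

Remove Surgeonfish.
Round 1: Hawkfish (all prey gone) → extinct.
No further losses. Total secondary extinctions: 1.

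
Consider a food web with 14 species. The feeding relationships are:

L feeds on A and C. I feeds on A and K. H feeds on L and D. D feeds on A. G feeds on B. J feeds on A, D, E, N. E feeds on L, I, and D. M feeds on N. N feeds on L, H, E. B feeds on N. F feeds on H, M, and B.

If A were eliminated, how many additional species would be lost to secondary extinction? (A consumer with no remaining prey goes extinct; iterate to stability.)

1

Remove A.
Round 1: D (all prey gone) → extinct.
No further losses. Total secondary extinctions: 1.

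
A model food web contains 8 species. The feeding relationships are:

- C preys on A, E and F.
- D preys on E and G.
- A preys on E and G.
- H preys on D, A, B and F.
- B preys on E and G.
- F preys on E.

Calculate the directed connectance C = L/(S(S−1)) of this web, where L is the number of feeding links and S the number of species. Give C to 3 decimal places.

C = 0.250

The web has S = 8 species and L = 14 feeding links.
C = L / (S(S−1)) = 14 / 56 = 0.2500 ≈ 0.250.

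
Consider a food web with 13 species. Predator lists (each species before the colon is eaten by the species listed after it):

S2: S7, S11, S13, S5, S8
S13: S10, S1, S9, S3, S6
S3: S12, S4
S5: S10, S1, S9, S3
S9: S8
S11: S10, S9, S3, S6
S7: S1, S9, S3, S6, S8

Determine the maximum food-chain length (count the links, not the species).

One longest chain: S2 → S7 → S9 → S8.
It has 4 species and 3 links.

3 links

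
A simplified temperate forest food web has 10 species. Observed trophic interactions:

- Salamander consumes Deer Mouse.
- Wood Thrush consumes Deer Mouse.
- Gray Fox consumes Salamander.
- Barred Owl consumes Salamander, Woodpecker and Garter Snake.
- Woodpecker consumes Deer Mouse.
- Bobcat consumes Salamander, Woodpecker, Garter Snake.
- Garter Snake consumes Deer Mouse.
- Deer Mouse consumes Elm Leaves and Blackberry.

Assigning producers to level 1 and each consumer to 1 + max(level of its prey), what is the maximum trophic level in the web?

Producers (level 1): Elm Leaves, Blackberry.
Elm Leaves → Deer Mouse → Garter Snake → Barred Owl gives Barred Owl level 4.
No species has a prey at level 4, so no species reaches level 5.

4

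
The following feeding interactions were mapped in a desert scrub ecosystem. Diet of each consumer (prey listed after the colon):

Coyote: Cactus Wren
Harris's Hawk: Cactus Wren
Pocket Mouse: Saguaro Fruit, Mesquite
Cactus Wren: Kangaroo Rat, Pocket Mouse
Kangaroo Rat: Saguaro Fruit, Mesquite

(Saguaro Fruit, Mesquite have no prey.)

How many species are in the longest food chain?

4 species

One longest chain: Saguaro Fruit → Kangaroo Rat → Cactus Wren → Coyote.
It has 4 species and 3 links.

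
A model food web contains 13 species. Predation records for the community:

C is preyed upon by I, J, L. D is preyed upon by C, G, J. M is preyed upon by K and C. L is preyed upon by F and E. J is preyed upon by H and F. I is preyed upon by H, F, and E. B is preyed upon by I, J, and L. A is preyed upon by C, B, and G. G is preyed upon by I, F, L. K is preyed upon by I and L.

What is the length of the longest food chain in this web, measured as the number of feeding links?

3 links

One longest chain: M → C → I → H.
It has 4 species and 3 links.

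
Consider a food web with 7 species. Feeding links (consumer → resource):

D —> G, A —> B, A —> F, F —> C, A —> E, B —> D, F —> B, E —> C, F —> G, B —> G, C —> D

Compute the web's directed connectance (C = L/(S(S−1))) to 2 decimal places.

The web has S = 7 species and L = 11 feeding links.
C = L / (S(S−1)) = 11 / 42 = 0.2619 ≈ 0.26.

C = 0.26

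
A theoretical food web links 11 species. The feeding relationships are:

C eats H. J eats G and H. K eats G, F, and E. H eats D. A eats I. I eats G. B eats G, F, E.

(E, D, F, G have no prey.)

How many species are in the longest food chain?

One longest chain: G → I → A.
It has 3 species and 2 links.

3 species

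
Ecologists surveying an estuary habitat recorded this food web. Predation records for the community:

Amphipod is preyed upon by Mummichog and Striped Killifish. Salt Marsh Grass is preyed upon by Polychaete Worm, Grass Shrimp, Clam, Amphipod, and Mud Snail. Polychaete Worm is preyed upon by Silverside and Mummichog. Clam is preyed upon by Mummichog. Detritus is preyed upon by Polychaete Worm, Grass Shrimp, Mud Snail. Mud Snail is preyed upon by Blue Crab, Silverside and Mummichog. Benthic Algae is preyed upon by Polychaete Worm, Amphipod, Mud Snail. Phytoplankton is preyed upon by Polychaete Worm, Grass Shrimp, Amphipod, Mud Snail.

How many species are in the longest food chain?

One longest chain: Salt Marsh Grass → Amphipod → Striped Killifish.
It has 3 species and 2 links.

3 species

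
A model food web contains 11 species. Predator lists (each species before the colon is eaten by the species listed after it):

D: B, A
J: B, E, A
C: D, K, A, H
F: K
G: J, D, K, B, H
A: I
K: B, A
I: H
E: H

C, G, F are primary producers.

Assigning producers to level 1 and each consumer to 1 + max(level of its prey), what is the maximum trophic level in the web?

Producers (level 1): C, G, F.
G → J → A → I → H gives H level 5.
No species has a prey at level 5, so no species reaches level 6.

5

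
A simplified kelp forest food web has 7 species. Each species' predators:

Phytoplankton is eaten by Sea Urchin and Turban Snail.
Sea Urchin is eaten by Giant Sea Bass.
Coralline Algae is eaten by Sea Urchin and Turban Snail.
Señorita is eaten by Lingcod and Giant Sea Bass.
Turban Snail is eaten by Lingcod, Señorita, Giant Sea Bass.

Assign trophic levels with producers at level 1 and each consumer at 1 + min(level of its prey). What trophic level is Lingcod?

Trophic level 3

Phytoplankton is a producer → level 1.
Turban Snail eats Phytoplankton → level 2.
Lingcod eats Turban Snail → level 3.
No prey of Lingcod is below level 2, so 3 is the minimum.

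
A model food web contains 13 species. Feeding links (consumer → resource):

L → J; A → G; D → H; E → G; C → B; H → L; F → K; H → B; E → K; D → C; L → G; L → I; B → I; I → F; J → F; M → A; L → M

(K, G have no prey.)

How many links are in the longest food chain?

5 links

One longest chain: K → F → I → B → H → D.
It has 6 species and 5 links.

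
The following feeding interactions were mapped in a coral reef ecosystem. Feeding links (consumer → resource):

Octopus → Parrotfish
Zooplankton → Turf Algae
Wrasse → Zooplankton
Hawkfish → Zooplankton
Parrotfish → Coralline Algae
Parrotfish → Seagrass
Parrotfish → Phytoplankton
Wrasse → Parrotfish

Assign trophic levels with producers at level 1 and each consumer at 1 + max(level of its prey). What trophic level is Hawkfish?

Turf Algae is a producer → level 1.
Zooplankton eats Turf Algae → level 2.
Hawkfish eats Zooplankton → level 3.

Trophic level 3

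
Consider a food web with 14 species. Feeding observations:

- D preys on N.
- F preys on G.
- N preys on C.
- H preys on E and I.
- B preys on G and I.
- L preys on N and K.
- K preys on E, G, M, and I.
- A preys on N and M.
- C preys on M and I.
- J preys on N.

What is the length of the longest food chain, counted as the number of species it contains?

4 species

One longest chain: M → C → N → A.
It has 4 species and 3 links.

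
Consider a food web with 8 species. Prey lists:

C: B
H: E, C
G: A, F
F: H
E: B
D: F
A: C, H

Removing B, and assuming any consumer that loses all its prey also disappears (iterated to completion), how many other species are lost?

7

Remove B.
Round 1: E (all prey gone), C (all prey gone) → extinct.
Round 2: H (all prey gone) → extinct.
Round 3: A (all prey gone), F (all prey gone) → extinct.
Round 4: G (all prey gone), D (all prey gone) → extinct.
No further losses. Total secondary extinctions: 7.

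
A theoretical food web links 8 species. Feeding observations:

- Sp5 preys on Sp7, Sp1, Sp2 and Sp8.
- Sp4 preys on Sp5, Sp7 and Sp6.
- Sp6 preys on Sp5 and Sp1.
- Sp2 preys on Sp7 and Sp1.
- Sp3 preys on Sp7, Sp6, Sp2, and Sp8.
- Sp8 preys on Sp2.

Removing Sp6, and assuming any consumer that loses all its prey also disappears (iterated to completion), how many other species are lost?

Remove Sp6.
Every predator of it retains at least one other prey: Sp3 still has Sp7, Sp2, Sp8; Sp4 still has Sp7, Sp5.
No consumer loses all prey, so no secondary extinctions occur.

0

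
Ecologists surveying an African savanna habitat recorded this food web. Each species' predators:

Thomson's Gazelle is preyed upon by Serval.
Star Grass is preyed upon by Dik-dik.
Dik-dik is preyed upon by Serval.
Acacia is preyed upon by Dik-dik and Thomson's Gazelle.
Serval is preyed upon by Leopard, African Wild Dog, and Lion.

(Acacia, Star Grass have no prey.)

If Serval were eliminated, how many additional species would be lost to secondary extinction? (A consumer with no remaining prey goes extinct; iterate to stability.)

Remove Serval.
Round 1: Lion (all prey gone), African Wild Dog (all prey gone), Leopard (all prey gone) → extinct.
No further losses. Total secondary extinctions: 3.

3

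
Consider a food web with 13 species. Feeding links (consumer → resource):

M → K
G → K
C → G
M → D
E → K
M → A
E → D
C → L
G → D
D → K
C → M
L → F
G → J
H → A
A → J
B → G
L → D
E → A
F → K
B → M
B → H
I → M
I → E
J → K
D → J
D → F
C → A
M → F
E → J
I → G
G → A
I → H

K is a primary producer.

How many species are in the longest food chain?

5 species

One longest chain: K → J → D → G → B.
It has 5 species and 4 links.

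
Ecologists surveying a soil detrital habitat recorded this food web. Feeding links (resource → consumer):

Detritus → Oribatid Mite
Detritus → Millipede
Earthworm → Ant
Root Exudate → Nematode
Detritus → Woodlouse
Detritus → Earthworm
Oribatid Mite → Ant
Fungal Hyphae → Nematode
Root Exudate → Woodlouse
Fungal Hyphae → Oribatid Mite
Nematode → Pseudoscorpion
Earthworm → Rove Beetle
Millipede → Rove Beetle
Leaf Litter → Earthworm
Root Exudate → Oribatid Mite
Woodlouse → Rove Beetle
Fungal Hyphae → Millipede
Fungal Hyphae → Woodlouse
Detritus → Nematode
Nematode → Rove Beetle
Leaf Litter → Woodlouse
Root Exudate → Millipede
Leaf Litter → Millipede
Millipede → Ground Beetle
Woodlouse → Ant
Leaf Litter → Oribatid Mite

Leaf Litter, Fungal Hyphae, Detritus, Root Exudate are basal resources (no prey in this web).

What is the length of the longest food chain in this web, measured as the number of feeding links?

2 links

One longest chain: Fungal Hyphae → Nematode → Rove Beetle.
It has 3 species and 2 links.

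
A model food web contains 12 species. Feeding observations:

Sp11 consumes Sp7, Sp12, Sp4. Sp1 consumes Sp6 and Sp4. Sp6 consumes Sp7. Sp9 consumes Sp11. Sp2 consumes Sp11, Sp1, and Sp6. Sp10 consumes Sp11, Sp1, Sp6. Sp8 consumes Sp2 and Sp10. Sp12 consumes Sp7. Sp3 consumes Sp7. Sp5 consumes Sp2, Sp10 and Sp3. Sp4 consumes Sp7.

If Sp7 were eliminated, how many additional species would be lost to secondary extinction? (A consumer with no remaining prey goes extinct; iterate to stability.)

Remove Sp7.
Round 1: Sp4 (all prey gone), Sp3 (all prey gone), Sp12 (all prey gone), Sp6 (all prey gone) → extinct.
Round 2: Sp11 (all prey gone), Sp1 (all prey gone) → extinct.
Round 3: Sp10 (all prey gone), Sp2 (all prey gone), Sp9 (all prey gone) → extinct.
Round 4: Sp5 (all prey gone), Sp8 (all prey gone) → extinct.
No further losses. Total secondary extinctions: 11.

11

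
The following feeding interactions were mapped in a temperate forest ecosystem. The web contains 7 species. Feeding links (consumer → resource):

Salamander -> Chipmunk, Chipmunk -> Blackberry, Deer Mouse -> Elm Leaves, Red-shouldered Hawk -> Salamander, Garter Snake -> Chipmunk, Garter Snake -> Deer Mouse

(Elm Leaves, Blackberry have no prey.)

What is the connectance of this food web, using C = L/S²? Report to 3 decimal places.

C = 0.122

The web has S = 7 species and L = 6 feeding links.
C = L / S² = 6 / 49 = 0.1224 ≈ 0.122.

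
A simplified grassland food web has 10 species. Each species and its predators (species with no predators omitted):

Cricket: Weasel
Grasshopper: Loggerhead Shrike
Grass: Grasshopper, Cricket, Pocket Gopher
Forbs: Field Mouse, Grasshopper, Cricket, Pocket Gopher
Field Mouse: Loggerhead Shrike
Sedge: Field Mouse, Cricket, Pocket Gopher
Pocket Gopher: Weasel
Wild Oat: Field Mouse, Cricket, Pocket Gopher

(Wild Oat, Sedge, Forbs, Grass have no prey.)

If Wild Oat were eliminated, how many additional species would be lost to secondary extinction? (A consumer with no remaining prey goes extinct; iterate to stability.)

Remove Wild Oat.
Every predator of it retains at least one other prey: Field Mouse still has Sedge, Forbs; Cricket still has Sedge, Forbs, Grass; Pocket Gopher still has Sedge, Forbs, Grass.
No consumer loses all prey, so no secondary extinctions occur.

0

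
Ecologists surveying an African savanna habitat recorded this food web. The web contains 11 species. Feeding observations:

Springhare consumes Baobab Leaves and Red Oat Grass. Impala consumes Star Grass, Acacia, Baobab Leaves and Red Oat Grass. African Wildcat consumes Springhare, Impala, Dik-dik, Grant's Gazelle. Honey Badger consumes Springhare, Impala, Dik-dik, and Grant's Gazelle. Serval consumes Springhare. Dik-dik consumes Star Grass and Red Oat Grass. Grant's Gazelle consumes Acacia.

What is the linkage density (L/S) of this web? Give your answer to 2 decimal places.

There are L = 18 links among S = 11 species.
L/S = 18/11 = 1.6364 ≈ 1.64.

L/S = 1.64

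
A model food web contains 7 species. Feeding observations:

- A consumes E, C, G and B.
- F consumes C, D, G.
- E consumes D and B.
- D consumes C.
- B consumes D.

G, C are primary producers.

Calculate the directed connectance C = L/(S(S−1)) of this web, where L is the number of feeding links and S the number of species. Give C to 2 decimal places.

The web has S = 7 species and L = 11 feeding links.
C = L / (S(S−1)) = 11 / 42 = 0.2619 ≈ 0.26.

C = 0.26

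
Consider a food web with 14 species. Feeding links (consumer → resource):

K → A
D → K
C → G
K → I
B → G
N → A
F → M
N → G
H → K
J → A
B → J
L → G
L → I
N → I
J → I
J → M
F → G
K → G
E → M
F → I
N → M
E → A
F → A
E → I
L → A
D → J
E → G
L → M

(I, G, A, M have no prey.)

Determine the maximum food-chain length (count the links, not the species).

2 links

One longest chain: I → J → B.
It has 3 species and 2 links.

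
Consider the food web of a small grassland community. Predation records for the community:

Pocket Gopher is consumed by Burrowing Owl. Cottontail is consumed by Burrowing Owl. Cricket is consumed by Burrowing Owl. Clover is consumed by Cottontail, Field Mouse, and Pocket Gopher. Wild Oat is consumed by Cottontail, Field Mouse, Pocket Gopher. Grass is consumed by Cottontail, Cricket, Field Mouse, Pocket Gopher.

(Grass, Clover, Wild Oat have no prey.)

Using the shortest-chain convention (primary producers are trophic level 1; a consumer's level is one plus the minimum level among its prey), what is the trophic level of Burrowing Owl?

Trophic level 3

Grass is a producer → level 1.
Cottontail eats Grass → level 2.
Burrowing Owl eats Cottontail → level 3.
No prey of Burrowing Owl is below level 2, so 3 is the minimum.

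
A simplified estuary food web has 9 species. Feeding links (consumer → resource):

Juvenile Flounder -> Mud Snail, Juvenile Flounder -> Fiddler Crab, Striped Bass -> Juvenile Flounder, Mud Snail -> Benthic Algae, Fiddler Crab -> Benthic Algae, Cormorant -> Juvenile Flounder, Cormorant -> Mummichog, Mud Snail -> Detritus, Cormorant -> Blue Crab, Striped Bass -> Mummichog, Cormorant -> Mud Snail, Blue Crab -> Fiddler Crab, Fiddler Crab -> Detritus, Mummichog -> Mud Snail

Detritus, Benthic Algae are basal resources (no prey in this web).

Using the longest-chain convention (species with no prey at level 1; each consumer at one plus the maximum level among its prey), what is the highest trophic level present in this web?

4

Basal resources (level 1): Detritus, Benthic Algae.
Detritus → Fiddler Crab → Blue Crab → Cormorant gives Cormorant level 4.
No species has a prey at level 4, so no species reaches level 5.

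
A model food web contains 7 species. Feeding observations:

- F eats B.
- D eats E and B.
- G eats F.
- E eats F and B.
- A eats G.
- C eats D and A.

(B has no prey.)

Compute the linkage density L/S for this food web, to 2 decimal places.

There are L = 9 links among S = 7 species.
L/S = 9/7 = 1.2857 ≈ 1.29.

L/S = 1.29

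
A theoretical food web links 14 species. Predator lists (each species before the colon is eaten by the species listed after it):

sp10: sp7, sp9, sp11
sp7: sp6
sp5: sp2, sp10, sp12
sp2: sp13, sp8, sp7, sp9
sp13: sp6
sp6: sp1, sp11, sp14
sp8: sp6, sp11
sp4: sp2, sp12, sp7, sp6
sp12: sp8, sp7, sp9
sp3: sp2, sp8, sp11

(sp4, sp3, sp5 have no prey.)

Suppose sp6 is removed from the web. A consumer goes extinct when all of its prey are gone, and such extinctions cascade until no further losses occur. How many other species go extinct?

Remove sp6.
Round 1: sp1 (all prey gone), sp14 (all prey gone) → extinct.
No further losses. Total secondary extinctions: 2.

2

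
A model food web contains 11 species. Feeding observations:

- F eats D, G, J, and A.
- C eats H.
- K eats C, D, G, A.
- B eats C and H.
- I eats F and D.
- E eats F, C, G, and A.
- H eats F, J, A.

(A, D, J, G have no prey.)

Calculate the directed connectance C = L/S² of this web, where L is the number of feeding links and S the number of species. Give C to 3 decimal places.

The web has S = 11 species and L = 20 feeding links.
C = L / S² = 20 / 121 = 0.1653 ≈ 0.165.

C = 0.165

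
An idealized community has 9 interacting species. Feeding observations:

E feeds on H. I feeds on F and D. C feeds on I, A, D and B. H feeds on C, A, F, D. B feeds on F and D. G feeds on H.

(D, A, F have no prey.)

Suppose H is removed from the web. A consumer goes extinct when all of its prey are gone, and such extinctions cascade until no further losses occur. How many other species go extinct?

2

Remove H.
Round 1: G (all prey gone), E (all prey gone) → extinct.
No further losses. Total secondary extinctions: 2.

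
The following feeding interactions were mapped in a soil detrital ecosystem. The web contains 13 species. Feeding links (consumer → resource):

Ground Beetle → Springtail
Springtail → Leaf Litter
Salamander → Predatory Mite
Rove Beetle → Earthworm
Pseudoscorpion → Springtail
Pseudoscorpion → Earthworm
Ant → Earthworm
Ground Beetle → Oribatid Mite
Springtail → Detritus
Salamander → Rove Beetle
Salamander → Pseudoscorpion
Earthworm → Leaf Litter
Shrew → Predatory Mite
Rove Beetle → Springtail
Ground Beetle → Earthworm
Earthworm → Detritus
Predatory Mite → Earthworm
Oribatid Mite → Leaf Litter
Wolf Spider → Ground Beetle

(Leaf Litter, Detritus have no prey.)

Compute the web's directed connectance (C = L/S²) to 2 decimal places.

C = 0.11

The web has S = 13 species and L = 19 feeding links.
C = L / S² = 19 / 169 = 0.1124 ≈ 0.11.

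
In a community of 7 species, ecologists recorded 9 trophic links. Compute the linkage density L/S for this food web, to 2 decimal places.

There are L = 9 links among S = 7 species.
L/S = 9/7 = 1.2857 ≈ 1.29.

L/S = 1.29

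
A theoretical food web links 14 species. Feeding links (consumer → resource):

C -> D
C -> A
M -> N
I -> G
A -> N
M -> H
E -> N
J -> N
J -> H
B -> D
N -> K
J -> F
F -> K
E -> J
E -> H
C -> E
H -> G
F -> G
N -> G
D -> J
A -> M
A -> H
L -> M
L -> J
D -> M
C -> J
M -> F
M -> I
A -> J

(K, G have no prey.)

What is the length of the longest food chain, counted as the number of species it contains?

5 species

One longest chain: K → N → M → D → B.
It has 5 species and 4 links.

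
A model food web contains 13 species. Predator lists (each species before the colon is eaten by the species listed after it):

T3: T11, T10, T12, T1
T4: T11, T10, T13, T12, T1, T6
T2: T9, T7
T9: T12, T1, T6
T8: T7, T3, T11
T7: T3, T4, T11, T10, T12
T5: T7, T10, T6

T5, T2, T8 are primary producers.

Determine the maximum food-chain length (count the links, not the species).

3 links

One longest chain: T5 → T7 → T3 → T11.
It has 4 species and 3 links.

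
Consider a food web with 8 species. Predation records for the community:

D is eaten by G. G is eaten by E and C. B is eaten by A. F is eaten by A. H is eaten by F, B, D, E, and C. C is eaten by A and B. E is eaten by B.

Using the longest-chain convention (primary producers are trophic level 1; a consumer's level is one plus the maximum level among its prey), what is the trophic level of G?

Trophic level 3

H is a producer → level 1.
D eats H → level 2.
G eats D → level 3.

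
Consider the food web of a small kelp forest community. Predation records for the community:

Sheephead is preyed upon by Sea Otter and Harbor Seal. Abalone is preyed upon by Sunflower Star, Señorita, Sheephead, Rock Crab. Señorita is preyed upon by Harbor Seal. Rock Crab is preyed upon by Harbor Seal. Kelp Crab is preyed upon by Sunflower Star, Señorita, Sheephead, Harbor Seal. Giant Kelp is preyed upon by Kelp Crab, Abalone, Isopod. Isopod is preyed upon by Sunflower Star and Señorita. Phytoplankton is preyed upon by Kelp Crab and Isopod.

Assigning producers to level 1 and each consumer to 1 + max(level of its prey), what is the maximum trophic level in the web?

Producers (level 1): Giant Kelp, Phytoplankton.
Giant Kelp → Abalone → Sheephead → Sea Otter gives Sea Otter level 4.
No species has a prey at level 4, so no species reaches level 5.

4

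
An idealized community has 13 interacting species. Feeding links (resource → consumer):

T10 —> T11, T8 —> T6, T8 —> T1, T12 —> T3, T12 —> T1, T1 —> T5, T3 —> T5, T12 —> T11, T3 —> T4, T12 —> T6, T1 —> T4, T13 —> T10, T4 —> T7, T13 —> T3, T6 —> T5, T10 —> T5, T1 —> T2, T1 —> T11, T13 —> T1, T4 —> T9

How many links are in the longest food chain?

3 links

One longest chain: T8 → T1 → T4 → T9.
It has 4 species and 3 links.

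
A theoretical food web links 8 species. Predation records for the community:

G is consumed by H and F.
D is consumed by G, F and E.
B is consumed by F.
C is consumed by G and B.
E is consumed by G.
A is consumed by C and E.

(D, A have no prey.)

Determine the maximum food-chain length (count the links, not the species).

One longest chain: D → E → G → H.
It has 4 species and 3 links.

3 links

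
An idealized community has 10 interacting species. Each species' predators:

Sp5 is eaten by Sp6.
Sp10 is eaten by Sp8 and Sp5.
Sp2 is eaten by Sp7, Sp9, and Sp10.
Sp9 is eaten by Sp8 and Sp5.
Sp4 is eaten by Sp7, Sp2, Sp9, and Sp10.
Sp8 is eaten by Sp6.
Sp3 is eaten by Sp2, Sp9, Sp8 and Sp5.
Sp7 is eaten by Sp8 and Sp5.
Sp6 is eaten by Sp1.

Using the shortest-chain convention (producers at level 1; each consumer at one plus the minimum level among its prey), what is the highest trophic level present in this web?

4

Producers (level 1): Sp4, Sp3.
Following each consumer down to its lowest-level prey: Sp3 → Sp5 → Sp6 → Sp1 (levels 1 through 4).
All prey of Sp1 (Sp6 3) are at level 3 or above, so Sp1 is at level 1 + 3 = 4.
Every consumer has at least one prey at level 3 or below, so none exceeds level 4.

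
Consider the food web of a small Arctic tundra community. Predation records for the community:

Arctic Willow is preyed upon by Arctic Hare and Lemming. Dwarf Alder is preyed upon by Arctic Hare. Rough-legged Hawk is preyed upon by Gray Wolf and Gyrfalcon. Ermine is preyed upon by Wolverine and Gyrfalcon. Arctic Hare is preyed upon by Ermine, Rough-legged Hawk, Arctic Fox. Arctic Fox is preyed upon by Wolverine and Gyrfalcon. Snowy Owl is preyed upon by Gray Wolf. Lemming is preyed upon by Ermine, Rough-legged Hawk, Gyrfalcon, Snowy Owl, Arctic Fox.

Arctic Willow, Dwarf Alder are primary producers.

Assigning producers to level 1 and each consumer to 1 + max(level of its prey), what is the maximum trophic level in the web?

Producers (level 1): Arctic Willow, Dwarf Alder.
Arctic Willow → Arctic Hare → Arctic Fox → Wolverine gives Wolverine level 4.
No species has a prey at level 4, so no species reaches level 5.

4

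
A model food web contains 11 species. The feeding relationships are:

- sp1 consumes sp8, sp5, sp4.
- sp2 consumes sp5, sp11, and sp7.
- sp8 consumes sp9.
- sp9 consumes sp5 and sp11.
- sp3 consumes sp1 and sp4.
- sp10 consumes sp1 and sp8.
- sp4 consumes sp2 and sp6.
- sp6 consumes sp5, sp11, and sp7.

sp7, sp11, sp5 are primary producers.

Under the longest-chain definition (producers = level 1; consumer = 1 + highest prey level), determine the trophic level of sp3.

sp11 is a producer → level 1.
sp9 eats sp11 (level 1); other prey at levels: sp5 1 → level 2.
sp8 eats sp9 → level 3.
sp1 eats sp8 (level 3); other prey at levels: sp5 1, sp4 3 → level 4.
sp3 eats sp1 (level 4); other prey at levels: sp4 3 → level 5.

Trophic level 5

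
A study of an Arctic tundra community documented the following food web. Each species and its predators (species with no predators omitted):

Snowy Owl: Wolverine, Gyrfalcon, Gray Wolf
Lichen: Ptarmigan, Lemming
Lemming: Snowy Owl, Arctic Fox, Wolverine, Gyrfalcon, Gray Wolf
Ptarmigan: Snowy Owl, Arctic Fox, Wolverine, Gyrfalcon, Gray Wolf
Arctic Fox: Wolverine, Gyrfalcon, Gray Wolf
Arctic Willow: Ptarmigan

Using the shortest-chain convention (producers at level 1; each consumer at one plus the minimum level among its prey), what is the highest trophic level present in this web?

3

Producers (level 1): Arctic Willow, Lichen.
Following each consumer down to its lowest-level prey: Arctic Willow → Ptarmigan → Gyrfalcon (levels 1 through 3).
All prey of Gyrfalcon (Ptarmigan 2, Lemming 2, Snowy Owl 3, Arctic Fox 3) are at level 2 or above, so Gyrfalcon is at level 1 + 2 = 3.
Every consumer has at least one prey at level 2 or below, so none exceeds level 3.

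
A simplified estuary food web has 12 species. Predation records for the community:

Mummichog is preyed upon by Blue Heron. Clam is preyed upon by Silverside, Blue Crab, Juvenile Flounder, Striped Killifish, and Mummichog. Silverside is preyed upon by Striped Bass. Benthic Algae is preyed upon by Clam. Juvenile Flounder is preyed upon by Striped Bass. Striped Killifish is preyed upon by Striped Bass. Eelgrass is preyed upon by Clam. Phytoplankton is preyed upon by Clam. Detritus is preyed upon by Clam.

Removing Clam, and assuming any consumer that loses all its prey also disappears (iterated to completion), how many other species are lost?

7

Remove Clam.
Round 1: Juvenile Flounder (all prey gone), Striped Killifish (all prey gone), Mummichog (all prey gone), Blue Crab (all prey gone), Silverside (all prey gone) → extinct.
Round 2: Striped Bass (all prey gone), Blue Heron (all prey gone) → extinct.
No further losses. Total secondary extinctions: 7.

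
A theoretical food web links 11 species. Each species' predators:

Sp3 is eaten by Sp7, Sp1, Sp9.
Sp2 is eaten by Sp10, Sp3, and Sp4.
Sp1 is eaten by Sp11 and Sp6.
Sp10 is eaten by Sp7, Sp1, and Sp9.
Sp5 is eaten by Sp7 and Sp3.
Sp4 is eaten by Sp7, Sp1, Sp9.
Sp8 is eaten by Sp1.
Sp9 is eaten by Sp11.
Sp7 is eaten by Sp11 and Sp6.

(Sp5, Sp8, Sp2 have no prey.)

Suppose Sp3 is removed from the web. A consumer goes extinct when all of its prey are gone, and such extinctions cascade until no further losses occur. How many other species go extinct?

Remove Sp3.
Every predator of it retains at least one other prey: Sp7 still has Sp5, Sp4, Sp10; Sp9 still has Sp4, Sp10; Sp1 still has Sp8, Sp4, Sp10.
No consumer loses all prey, so no secondary extinctions occur.

0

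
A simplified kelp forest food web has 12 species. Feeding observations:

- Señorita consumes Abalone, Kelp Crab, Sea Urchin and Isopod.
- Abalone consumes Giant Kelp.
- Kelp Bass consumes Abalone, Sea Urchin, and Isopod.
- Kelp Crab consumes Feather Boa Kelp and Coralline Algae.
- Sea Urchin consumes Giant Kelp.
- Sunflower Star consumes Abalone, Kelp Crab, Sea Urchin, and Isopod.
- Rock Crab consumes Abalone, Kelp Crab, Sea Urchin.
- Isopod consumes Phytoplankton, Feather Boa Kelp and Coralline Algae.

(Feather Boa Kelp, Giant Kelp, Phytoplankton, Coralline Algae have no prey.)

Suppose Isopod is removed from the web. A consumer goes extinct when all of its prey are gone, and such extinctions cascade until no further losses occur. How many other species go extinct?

0

Remove Isopod.
Every predator of it retains at least one other prey: Sunflower Star still has Kelp Crab, Abalone, Sea Urchin; Kelp Bass still has Abalone, Sea Urchin; Señorita still has Kelp Crab, Abalone, Sea Urchin.
No consumer loses all prey, so no secondary extinctions occur.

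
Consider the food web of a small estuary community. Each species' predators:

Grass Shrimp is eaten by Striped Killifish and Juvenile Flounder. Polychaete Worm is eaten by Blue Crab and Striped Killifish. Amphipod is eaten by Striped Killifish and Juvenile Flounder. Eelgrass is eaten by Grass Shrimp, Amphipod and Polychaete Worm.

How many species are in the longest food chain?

3 species

One longest chain: Eelgrass → Polychaete Worm → Blue Crab.
It has 3 species and 2 links.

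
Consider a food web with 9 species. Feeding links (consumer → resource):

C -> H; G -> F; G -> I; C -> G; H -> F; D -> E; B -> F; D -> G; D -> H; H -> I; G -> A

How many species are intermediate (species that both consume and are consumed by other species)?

2

Intermediate species (has both prey and predators): H, G.
Count: 2.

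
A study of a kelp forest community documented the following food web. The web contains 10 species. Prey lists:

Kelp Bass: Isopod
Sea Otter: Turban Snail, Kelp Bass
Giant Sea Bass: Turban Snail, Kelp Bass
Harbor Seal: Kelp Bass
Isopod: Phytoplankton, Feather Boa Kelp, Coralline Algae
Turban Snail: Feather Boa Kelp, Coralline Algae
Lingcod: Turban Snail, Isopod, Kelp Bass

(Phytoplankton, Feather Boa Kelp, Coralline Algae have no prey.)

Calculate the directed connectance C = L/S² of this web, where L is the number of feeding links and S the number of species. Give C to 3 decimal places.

The web has S = 10 species and L = 14 feeding links.
C = L / S² = 14 / 100 = 0.1400 ≈ 0.140.

C = 0.140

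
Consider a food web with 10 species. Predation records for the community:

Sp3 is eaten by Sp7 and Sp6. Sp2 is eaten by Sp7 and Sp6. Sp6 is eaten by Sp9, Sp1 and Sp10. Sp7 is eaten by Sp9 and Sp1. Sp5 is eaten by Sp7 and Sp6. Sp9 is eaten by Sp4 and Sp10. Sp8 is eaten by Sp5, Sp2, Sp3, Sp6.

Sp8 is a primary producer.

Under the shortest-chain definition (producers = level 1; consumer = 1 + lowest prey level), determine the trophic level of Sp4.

Trophic level 4

Sp8 is a producer → level 1.
Sp6 eats Sp8 → level 2.
Sp9 eats Sp6 → level 3.
Sp4 eats Sp9 → level 4.
No prey of Sp4 is below level 3, so 4 is the minimum.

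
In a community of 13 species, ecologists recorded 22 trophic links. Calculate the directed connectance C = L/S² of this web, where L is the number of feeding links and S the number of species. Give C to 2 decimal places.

C = 0.13

The web has S = 13 species and L = 22 feeding links.
C = L / S² = 22 / 169 = 0.1302 ≈ 0.13.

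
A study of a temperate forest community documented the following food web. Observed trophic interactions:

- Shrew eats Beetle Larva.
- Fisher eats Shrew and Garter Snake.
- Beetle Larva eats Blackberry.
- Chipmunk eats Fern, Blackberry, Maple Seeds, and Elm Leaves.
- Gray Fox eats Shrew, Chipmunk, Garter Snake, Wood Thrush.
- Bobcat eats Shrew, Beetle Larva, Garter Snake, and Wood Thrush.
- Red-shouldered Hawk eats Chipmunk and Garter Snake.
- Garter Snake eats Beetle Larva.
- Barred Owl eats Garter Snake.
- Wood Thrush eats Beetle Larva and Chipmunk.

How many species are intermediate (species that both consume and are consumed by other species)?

Intermediate species (has both prey and predators): Chipmunk, Beetle Larva, Shrew, Garter Snake, Wood Thrush.
Count: 5.

5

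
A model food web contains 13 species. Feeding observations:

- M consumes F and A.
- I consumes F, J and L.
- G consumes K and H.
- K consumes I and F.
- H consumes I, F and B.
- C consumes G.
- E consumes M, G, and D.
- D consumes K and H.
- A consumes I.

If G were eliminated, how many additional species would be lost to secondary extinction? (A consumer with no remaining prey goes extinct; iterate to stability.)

1

Remove G.
Round 1: C (all prey gone) → extinct.
No further losses. Total secondary extinctions: 1.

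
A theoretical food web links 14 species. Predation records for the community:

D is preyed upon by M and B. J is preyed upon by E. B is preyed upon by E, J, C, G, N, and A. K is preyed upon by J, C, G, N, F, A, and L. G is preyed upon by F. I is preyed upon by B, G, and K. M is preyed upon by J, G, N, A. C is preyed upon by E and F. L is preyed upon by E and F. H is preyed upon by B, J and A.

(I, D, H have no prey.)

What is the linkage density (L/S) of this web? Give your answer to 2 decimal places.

L/S = 2.21

There are L = 31 links among S = 14 species.
L/S = 31/14 = 2.2143 ≈ 2.21.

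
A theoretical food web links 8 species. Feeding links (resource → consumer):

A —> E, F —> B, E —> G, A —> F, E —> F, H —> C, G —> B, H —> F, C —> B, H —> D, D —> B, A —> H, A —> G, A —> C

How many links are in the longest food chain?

One longest chain: A → H → C → B.
It has 4 species and 3 links.

3 links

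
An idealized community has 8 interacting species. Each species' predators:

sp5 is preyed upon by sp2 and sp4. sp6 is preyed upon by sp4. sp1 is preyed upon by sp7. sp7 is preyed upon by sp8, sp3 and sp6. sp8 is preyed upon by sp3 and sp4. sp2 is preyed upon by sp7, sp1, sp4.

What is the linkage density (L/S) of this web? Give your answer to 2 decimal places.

There are L = 12 links among S = 8 species.
L/S = 12/8 = 1.5000 ≈ 1.50.

L/S = 1.50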